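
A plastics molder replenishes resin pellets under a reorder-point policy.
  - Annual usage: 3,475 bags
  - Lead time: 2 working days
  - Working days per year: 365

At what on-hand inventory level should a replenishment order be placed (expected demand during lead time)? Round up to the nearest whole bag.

20 bags

Daily demand d = 3,475 / 365 = 9.521 bags/day
Demand during lead time = 9.521 × 2 = 19.04
Reorder point = 19.04 → round up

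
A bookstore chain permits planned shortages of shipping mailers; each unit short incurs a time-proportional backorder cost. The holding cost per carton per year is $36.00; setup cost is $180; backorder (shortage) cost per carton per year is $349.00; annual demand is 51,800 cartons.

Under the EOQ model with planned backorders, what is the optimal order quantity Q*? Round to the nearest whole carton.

756 cartons

Basic EOQ = √(2·51,800·180/36) = 719.722
Backorder adjustment √((H+b)/b) = √((36+349)/349) = 1.0503
Q* = 719.722 × 1.0503 ≈ 755.93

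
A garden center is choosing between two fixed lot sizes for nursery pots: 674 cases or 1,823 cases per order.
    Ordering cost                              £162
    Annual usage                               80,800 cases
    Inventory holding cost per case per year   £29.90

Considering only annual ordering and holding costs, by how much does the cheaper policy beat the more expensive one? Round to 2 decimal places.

Annual cost at Q: ordering D·S/Q plus holding Q·H/2.
TC(674) = (80,800/674)×162 + (674/2)×29.9 = £29,497.07
TC(1,823) = (80,800/1,823)×162 + (1,823/2)×29.9 = £34,434.10
Lots of 674 are cheaper by £4,937.03.

£4,937.03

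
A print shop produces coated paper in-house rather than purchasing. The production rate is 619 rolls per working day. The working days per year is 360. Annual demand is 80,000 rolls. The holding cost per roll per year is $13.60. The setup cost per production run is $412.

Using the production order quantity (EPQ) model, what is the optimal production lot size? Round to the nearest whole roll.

Daily demand d = 80,000/360 = 222.222; p = 619; 1 − d/p = 0.64100
EPQ = √(2DS / (H(1 − d/p)))
    = √(2 × 80,000 × 412 / (13.6 × 0.64100)) ≈ 2,749.86

2,750 rolls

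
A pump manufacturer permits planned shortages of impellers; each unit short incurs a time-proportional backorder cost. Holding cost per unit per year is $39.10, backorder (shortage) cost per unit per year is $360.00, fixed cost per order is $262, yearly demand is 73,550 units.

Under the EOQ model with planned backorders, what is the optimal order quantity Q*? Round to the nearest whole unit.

1,045 units

Basic EOQ = √(2·73,550·262/39.1) = 992.816
Backorder adjustment √((H+b)/b) = √((39.1+360)/360) = 1.0529
Q* = 992.816 × 1.0529 ≈ 1,045.34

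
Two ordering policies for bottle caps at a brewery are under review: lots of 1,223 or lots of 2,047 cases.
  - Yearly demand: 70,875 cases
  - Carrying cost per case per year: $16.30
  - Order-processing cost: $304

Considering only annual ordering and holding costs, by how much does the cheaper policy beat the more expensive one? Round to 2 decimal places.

Annual cost at Q: ordering D·S/Q plus holding Q·H/2.
TC(1,223) = (70,875/1,223)×304 + (1,223/2)×16.3 = $27,584.78
TC(2,047) = (70,875/2,047)×304 + (2,047/2)×16.3 = $27,208.70
|ΔTC| = |$27,584.78 − $27,208.70| = $376.09

$376.09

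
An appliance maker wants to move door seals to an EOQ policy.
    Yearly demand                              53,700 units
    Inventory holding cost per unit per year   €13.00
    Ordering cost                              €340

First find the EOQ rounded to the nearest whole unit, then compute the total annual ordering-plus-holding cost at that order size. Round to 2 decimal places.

€21,787.79

Optimal lot size Q* = (2 × 53,700 × €340 / €13)^½ ≈ 1,675.98 → Q = 1,676 units
Annual ordering cost = (D/Q)·S = (53,700/1,676) × 340 = €10,893.79
Annual holding cost  = (Q/2)·H = (1,676/2) × 13 = €10,894.00
Total = €10,893.79 + €10,894.00 = €21,787.79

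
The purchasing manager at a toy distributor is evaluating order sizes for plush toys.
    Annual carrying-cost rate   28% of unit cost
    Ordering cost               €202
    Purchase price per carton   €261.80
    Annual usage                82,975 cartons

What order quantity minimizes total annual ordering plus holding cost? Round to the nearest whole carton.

676 cartons

Carrying cost H = €261.8 × 28% = €73.3040/carton/yr
EOQ = √(2DS/H) = √(2 × 82,975 × 202 / 73.304)
    = √(457,299.74) ≈ 676.24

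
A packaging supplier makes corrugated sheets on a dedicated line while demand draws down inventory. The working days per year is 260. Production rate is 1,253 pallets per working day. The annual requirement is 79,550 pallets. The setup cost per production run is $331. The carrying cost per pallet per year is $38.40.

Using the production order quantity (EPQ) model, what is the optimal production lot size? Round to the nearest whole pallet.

Daily demand d = 79,550/260 = 305.962; p = 1253; 1 − d/p = 0.75582
EPQ = √(2DS / (H(1 − d/p)))
    = √(2 × 79,550 × 331 / (38.4 × 0.75582)) ≈ 1,347.02

1,347 pallets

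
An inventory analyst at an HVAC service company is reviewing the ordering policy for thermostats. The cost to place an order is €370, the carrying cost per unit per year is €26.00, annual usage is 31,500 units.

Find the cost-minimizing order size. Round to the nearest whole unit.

2DS/H = 2·31,500·370/26 = 896,538.46
EOQ = √896,538.46 ≈ 946.86

947 units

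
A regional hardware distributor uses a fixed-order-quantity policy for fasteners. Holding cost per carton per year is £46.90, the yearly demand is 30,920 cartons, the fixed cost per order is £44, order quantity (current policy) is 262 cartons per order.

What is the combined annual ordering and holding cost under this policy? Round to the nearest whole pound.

Annual ordering cost = (D/Q)·S = (30,920/262) × 44 = £5,192.67
Annual holding cost  = (Q/2)·H = (262/2) × 46.9 = £6,143.90
Total = £5,192.67 + £6,143.90 = £11,336.57

£11,337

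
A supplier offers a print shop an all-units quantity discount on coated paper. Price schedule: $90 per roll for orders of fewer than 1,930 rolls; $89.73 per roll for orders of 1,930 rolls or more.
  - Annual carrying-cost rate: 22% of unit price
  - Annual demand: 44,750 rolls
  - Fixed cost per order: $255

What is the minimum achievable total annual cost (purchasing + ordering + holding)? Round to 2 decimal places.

$4,040,379.74

H₁ = 22%×$90 = $19.8000;  H₂ = 22%×$89.73 = $19.7406
EOQ₁ = √(2×44,750×255/19.8000) = 1,073.62  (< 1,930, feasible at tier 1)
EOQ₂ = √(2×44,750×255/19.7406) = 1,075.23  (< 1,930 → use Q = 1,930 at tier-2 price)
TC(tier 1 (EOQ₁), Q≈1,073.6) = $4,048,757.60
TC(tier 2, Q≈1,930.0) = $4,040,379.74
Minimum at tier 2: $4,040,379.74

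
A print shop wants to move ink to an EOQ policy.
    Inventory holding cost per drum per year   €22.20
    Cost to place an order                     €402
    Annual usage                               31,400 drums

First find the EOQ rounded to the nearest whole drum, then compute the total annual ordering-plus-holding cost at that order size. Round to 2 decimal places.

€23,673.88

2DS/H = 2·31,400·402/22.2 = 1,137,189.19
EOQ = √1,137,189.19 ≈ 1,066.39 → Q = 1,066 drums
Annual ordering cost = (D/Q)·S = (31,400/1,066) × 402 = €11,841.28
Annual holding cost  = (Q/2)·H = (1,066/2) × 22.2 = €11,832.60
Total = €11,841.28 + €11,832.60 = €23,673.88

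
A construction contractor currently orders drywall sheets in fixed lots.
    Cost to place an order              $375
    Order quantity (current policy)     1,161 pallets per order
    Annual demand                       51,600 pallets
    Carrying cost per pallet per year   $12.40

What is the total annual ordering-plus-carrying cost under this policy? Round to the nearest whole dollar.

$23,865

Ordering: D/Q × S = 51,600/1,161 × $375 = $16,666.67
Holding:  Q/2 × H = 1,161/2 × $12.4 = $7,198.20
Total = $16,666.67 + $7,198.20 = $23,864.87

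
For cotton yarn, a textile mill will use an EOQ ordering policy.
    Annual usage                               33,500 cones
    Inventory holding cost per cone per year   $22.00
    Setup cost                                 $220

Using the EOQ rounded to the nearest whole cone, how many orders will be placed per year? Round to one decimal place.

Q* = √(2·D·S / H) = √(2·33,500·220 / 22) = √670,000.0 ≈ 818.54 → Q = 819
Orders per year = D/Q = 33,500 / 819 = 40.904

40.9 orders per year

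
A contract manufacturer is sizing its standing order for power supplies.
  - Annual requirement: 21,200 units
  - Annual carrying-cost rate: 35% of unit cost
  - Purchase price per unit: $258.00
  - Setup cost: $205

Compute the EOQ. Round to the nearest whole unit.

H = i·C = 0.35 × $258 = $90.3000 per unit-year
Q* = √(2·D·S / H) = √(2·21,200·205 / 90.3) = √96,256.9 ≈ 310.25

310 units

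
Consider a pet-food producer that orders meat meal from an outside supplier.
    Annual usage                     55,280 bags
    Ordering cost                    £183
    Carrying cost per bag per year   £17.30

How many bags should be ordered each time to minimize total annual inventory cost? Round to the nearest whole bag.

1,081 bags

Optimal lot size Q* = (2 × 55,280 × £183 / £17.3)^½ ≈ 1,081.44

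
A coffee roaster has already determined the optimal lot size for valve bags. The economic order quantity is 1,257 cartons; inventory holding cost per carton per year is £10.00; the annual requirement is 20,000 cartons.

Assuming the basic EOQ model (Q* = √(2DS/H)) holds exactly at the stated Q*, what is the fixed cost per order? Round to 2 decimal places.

From Q* = √(2DS/H) ⇒ Q*² = 2DS/H.
S = Q²H / (2D) = 1,257² × 10 / (2 × 20,000) = 395.0122

£395.01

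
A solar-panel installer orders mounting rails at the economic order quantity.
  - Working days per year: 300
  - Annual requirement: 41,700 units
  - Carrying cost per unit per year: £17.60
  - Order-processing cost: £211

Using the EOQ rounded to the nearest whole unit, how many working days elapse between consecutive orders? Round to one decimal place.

EOQ = √(2DS/H) = √(2 × 41,700 × 211 / 17.6)
    = √(999,852.27) ≈ 999.93 → Q = 1,000 units
T = Q/D × 300 days = 1,000/41,700 × 300 = 7.194 days

7.2 days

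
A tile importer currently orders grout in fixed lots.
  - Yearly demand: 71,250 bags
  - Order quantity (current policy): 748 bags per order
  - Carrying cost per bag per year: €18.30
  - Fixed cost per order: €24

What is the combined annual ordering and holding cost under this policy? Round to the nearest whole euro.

€9,130

Ordering: D/Q × S = 71,250/748 × €24 = €2,286.10
Holding:  Q/2 × H = 748/2 × €18.3 = €6,844.20
Total = €2,286.10 + €6,844.20 = €9,130.30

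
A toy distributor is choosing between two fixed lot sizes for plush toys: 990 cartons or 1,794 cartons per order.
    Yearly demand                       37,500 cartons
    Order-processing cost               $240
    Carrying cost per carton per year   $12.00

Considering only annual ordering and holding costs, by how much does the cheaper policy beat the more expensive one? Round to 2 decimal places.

For each Q, cost = (D/Q)·S + (Q/2)·H.
TC(990) = (37,500/990)×240 + (990/2)×12 = $15,030.91
TC(1,794) = (37,500/1,794)×240 + (1,794/2)×12 = $15,780.72
|ΔTC| = |$15,030.91 − $15,780.72| = $749.81

$749.81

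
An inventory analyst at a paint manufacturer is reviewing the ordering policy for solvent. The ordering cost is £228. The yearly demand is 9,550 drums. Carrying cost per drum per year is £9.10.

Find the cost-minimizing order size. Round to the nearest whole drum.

692 drums

Q* = √(2·D·S / H) = √(2·9,550·228 / 9.1) = √478,549.5 ≈ 691.77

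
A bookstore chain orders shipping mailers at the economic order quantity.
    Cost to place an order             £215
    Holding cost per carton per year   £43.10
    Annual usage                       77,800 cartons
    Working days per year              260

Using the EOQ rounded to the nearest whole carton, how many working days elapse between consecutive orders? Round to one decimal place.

Optimal lot size Q* = (2 × 77,800 × £215 / £43.1)^½ ≈ 881.02 → Q = 881 cartons
Days between orders = 260 / (D/Q) = 260 / 88.309 ≈ 2.944

2.9 days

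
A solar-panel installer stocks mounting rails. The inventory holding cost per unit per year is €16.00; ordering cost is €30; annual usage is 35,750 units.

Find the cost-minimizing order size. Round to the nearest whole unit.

2DS/H = 2·35,750·30/16 = 134,062.50
EOQ = √134,062.50 ≈ 366.15

366 units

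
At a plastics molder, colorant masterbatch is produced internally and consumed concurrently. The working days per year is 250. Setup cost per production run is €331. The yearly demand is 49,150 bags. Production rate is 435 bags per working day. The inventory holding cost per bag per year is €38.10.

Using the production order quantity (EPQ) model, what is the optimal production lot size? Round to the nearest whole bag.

d = 49,150/250 = 196.6000 bags/day;  effective holding cost H(1 − d/p) = 38.1·(1 − 196.6000/435) = 20.88055
Q* = √(2DS / H_eff) = √(2·49,150·331 / 20.88055) ≈ 1,248.30

1,248 bags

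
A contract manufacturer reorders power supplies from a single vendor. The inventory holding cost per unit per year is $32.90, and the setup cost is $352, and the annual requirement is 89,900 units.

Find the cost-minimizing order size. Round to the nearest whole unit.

EOQ = √(2DS/H) = √(2 × 89,900 × 352 / 32.9)
    = √(1,923,696.05) ≈ 1,386.97

1,387 units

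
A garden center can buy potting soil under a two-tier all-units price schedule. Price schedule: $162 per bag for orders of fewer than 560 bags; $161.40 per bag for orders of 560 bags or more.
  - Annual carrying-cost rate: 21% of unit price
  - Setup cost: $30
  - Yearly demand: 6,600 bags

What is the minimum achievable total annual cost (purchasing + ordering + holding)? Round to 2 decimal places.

$1,072,870.41

H₁ = 21%×$162 = $34.0200;  H₂ = 21%×$161.40 = $33.8940
EOQ₁ = √(2×6,600×30/34.0200) = 107.89  (< 560, feasible at tier 1)
EOQ₂ = √(2×6,600×30/33.8940) = 108.09  (< 560 → use Q = 560 at tier-2 price)
TC(tier 1 (EOQ₁), Q≈107.9) = $1,072,870.41
TC(tier 2, Q≈560.0) = $1,075,083.89
Minimum at tier 1 (EOQ₁): $1,072,870.41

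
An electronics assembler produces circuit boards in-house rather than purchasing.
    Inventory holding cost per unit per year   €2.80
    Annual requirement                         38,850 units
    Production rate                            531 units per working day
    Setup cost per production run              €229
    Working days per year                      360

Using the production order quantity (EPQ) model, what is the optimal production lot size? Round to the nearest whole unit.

Daily demand d = 38,850/360 = 107.917; p = 531; 1 − d/p = 0.79677
EPQ = √(2DS / (H(1 − d/p)))
    = √(2 × 38,850 × 229 / (2.8 × 0.79677)) ≈ 2,824.12

2,824 units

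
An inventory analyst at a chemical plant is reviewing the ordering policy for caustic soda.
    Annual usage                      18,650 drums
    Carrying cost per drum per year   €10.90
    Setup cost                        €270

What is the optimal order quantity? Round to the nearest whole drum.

EOQ = √(2DS/H) = √(2 × 18,650 × 270 / 10.9)
    = √(923,944.95) ≈ 961.22

961 drums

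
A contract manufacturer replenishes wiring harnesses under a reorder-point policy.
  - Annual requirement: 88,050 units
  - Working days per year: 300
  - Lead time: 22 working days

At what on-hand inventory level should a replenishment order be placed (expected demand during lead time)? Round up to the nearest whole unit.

6,457 units

Daily demand d = 88,050 / 300 = 293.500 units/day
Demand during lead time = 293.500 × 22 = 6,457.00
Reorder point = 6,457.00 → round up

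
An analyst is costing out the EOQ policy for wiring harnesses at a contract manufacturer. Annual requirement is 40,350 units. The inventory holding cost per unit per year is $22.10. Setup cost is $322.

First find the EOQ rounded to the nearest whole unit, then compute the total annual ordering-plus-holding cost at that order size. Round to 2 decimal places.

$23,964.09

EOQ = √(2DS/H) = √(2 × 40,350 × 322 / 22.1)
    = √(1,175,809.95) ≈ 1,084.35 → Q = 1,084 units
Orders/yr = 40,350/1,084 = 37.223; ordering cost = 37.223 × $322 = $11,985.89
Average inventory = 1,084/2 = 542; holding cost = 542 × $22.1 = $11,978.20
Total = $11,985.89 + $11,978.20 = $23,964.09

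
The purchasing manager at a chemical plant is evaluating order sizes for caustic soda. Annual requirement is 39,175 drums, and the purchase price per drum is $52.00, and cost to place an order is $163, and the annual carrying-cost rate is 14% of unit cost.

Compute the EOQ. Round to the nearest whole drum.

Carrying cost H = $52 × 14% = $7.2800/drum/yr
Optimal lot size Q* = (2 × 39,175 × $163 / $7.28)^½ ≈ 1,324.49

1,324 drums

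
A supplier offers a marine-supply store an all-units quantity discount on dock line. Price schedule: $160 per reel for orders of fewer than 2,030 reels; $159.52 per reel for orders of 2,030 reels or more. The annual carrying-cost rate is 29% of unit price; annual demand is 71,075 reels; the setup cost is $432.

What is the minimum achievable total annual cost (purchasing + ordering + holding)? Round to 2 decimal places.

H₁ = 29%×$160 = $46.4000;  H₂ = 29%×$159.52 = $46.2608
EOQ₁ = √(2×71,075×432/46.4000) = 1,150.42  (< 2,030, feasible at tier 1)
EOQ₂ = √(2×71,075×432/46.2608) = 1,152.15  (< 2,030 → use Q = 2,030 at tier-2 price)
TC(tier 1 (EOQ₁), Q≈1,150.4) = $11,425,379.47
TC(tier 2, Q≈2,030.0) = $11,399,964.03
Minimum at tier 2: $11,399,964.03

$11,399,964.03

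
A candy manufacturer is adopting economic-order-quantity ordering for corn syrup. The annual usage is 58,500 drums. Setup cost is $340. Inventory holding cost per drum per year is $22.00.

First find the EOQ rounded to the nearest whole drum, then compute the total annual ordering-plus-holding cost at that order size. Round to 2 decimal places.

$29,583.10

Q* = √(2·D·S / H) = √(2·58,500·340 / 22) = √1,808,181.8 ≈ 1,344.69 → Q = 1,345 drums
Annual ordering cost = (D/Q)·S = (58,500/1,345) × 340 = $14,788.10
Annual holding cost  = (Q/2)·H = (1,345/2) × 22 = $14,795.00
Total = $14,788.10 + $14,795.00 = $29,583.10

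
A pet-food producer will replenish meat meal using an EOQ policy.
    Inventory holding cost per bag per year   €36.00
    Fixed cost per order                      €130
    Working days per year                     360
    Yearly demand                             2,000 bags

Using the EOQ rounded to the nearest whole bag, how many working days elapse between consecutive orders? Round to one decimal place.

EOQ = √(2DS/H) = √(2 × 2,000 × 130 / 36)
    = √(14,444.44) ≈ 120.19 → Q = 120 bags
Cycle time = (working days × Q)/D = (360 × 120) / 2,000 = 21.600 days

21.6 days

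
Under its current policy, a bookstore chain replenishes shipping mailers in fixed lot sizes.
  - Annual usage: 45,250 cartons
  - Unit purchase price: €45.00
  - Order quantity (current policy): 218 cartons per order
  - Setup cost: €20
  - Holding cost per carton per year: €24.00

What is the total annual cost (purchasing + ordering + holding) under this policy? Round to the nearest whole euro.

Orders/yr = 45,250/218 = 207.569; ordering cost = 207.569 × €20 = €4,151.38
Average inventory = 218/2 = 109; holding cost = 109 × €24 = €2,616.00
Purchase cost = D·C = 45,250 × 45 = €2,036,250.00
Total = €4,151.38 + €2,616.00 + €2,036,250.00 = €2,043,017.38

€2,043,017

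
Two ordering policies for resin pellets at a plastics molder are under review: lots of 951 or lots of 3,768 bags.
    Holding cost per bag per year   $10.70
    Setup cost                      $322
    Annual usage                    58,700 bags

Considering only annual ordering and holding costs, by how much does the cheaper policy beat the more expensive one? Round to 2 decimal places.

$211.96

For each Q, cost = (D/Q)·S + (Q/2)·H.
TC(951) = (58,700/951)×322 + (951/2)×10.7 = $24,963.14
TC(3,768) = (58,700/3,768)×322 + (3,768/2)×10.7 = $25,175.10
Cheaper: Q = 951.  Difference = $211.96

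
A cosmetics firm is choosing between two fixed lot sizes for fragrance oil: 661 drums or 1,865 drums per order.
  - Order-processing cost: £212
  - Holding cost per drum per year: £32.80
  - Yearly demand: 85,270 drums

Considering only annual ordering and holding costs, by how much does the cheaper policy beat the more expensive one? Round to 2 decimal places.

£2,090.17

For each Q, cost = (D/Q)·S + (Q/2)·H.
TC(661) = (85,270/661)×212 + (661/2)×32.8 = £38,188.72
TC(1,865) = (85,270/1,865)×212 + (1,865/2)×32.8 = £40,278.89
|ΔTC| = |£38,188.72 − £40,278.89| = £2,090.17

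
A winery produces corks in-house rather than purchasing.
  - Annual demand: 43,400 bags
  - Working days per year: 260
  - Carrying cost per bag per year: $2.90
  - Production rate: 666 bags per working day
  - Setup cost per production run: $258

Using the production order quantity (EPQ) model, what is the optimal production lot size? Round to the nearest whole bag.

Daily demand d = 43,400/260 = 166.923; p = 666; 1 − d/p = 0.74936
EPQ = √(2DS / (H(1 − d/p)))
    = √(2 × 43,400 × 258 / (2.9 × 0.74936)) ≈ 3,210.14

3,210 bags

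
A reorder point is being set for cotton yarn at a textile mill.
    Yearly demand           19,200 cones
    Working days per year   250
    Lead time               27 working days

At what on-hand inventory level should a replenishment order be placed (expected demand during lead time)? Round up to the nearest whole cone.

2,074 cones

Daily demand d = 19,200 / 250 = 76.800 cones/day
Demand during lead time = 76.800 × 27 = 2,073.60
Reorder point = 2,073.60 → round up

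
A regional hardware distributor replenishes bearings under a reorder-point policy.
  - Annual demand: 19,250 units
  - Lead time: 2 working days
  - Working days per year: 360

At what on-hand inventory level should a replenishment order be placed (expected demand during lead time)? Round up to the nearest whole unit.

Daily demand d = 19,250 / 360 = 53.472 units/day
Demand during lead time = 53.472 × 2 = 106.94
Reorder point = 106.94 → round up

107 units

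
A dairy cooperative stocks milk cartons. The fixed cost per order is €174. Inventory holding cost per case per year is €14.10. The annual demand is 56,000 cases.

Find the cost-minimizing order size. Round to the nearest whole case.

1,176 cases

Optimal lot size Q* = (2 × 56,000 × €174 / €14.1)^½ ≈ 1,175.64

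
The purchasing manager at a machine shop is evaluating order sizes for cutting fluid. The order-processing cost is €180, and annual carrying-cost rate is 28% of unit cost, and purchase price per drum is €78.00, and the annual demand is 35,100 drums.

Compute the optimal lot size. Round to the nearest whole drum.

761 drums

Carrying cost H = €78 × 28% = €21.8400/drum/yr
Q* = √(2·D·S / H) = √(2·35,100·180 / 21.84) = √578,571.4 ≈ 760.64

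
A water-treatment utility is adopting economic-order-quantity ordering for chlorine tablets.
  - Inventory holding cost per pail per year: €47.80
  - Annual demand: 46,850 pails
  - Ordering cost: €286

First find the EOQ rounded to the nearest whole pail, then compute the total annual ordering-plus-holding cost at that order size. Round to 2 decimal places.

EOQ = √(2DS/H) = √(2 × 46,850 × 286 / 47.8)
    = √(560,631.80) ≈ 748.75 → Q = 749 pails
Annual ordering cost = (D/Q)·S = (46,850/749) × 286 = €17,889.32
Annual holding cost  = (Q/2)·H = (749/2) × 47.8 = €17,901.10
Total = €17,889.32 + €17,901.10 = €35,790.42

€35,790.42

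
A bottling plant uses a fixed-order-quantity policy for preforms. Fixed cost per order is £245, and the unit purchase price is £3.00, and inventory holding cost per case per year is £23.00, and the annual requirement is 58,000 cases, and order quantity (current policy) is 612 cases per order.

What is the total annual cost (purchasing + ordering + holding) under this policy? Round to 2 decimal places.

Annual ordering cost = (D/Q)·S = (58,000/612) × 245 = £23,218.95
Annual holding cost  = (Q/2)·H = (612/2) × 23 = £7,038.00
Purchase cost = D·C = 58,000 × 3 = £174,000.00
Total = £23,218.95 + £7,038.00 + £174,000.00 = £204,256.95

£204,256.95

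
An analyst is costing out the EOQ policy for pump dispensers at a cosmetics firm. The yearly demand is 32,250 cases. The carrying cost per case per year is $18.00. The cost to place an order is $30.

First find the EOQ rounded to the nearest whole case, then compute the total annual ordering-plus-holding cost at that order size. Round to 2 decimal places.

$5,901.70

EOQ = √(2DS/H) = √(2 × 32,250 × 30 / 18)
    = √(107,500.00) ≈ 327.87 → Q = 328 cases
Ordering: D/Q × S = 32,250/328 × $30 = $2,949.70
Holding:  Q/2 × H = 328/2 × $18 = $2,952.00
Total = $2,949.70 + $2,952.00 = $5,901.70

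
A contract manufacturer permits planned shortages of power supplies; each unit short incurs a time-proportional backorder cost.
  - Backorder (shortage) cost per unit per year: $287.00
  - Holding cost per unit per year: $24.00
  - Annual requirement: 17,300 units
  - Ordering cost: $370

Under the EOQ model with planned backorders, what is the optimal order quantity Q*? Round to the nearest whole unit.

Q* = √(2DS/H) · √((H + b)/b)
   = √(2 × 17,300 × 370 / 24) · √((24 + 287) / 287)
   = 730.354 × 1.0410 ≈ 760.28

760 units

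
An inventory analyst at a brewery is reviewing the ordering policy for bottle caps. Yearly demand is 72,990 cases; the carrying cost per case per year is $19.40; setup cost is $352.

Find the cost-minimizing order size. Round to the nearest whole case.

Q* = √(2·D·S / H) = √(2·72,990·352 / 19.4) = √2,648,709.3 ≈ 1,627.49

1,627 cases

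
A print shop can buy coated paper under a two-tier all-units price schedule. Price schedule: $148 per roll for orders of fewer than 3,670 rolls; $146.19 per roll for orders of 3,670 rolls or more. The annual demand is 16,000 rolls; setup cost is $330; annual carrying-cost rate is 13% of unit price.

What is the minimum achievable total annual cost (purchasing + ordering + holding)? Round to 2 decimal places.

$2,375,352.32

H₁ = 13%×$148 = $19.2400;  H₂ = 13%×$146.19 = $19.0047
EOQ₁ = √(2×16,000×330/19.2400) = 740.85  (< 3,670, feasible at tier 1)
EOQ₂ = √(2×16,000×330/19.0047) = 745.42  (< 3,670 → use Q = 3,670 at tier-2 price)
TC(tier 1 (EOQ₁), Q≈740.8) = $2,382,253.93
TC(tier 2, Q≈3,670.0) = $2,375,352.32
Minimum at tier 2: $2,375,352.32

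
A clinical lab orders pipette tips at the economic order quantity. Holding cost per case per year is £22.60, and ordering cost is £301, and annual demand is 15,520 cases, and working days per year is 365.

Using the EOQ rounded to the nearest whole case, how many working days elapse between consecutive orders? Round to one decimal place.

2DS/H = 2·15,520·301/22.6 = 413,408.85
EOQ = √413,408.85 ≈ 642.97 → Q = 643 cases
T = Q/D × 365 days = 643/15,520 × 365 = 15.122 days

15.1 days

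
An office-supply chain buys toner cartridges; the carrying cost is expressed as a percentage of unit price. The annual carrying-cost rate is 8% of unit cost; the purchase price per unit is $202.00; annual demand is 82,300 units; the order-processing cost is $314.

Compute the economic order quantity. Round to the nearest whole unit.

H = i·C = 0.08 × $202 = $16.1600 per unit-year
Q* = √(2·D·S / H) = √(2·82,300·314 / 16.16) = √3,198,292.1 ≈ 1,788.38

1,788 units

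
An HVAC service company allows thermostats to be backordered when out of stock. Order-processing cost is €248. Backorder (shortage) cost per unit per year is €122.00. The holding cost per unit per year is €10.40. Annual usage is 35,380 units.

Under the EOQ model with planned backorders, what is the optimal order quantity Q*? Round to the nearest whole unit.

1,353 units

Q* = √(2DS/H) · √((H + b)/b)
   = √(2 × 35,380 × 248 / 10.4) · √((10.4 + 122) / 122)
   = 1,298.982 × 1.0418 ≈ 1,353.22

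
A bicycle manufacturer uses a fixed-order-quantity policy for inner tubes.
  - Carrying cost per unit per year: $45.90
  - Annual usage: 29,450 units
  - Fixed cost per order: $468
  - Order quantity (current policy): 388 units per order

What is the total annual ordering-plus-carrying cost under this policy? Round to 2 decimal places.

$44,426.76

Ordering: D/Q × S = 29,450/388 × $468 = $35,522.16
Holding:  Q/2 × H = 388/2 × $45.9 = $8,904.60
Total = $35,522.16 + $8,904.60 = $44,426.76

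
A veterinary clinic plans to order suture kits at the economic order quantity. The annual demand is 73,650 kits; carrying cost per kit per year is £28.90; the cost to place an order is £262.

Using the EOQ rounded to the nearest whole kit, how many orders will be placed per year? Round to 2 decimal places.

63.71 orders per year

Optimal lot size Q* = (2 × 73,650 × £262 / £28.9)^½ ≈ 1,155.59 → Q = 1,156
N = D/Q = 73,650/1,156 ≈ 63.711 orders/yr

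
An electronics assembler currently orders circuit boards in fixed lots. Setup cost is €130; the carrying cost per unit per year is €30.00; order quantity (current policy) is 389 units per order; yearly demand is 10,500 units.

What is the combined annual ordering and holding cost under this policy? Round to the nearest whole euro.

Ordering: D/Q × S = 10,500/389 × €130 = €3,509.00
Holding:  Q/2 × H = 389/2 × €30 = €5,835.00
Total = €3,509.00 + €5,835.00 = €9,344.00

€9,344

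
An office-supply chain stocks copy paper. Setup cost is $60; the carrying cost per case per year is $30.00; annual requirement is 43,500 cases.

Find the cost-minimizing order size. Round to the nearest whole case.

417 cases

2DS/H = 2·43,500·60/30 = 174,000.00
EOQ = √174,000.00 ≈ 417.13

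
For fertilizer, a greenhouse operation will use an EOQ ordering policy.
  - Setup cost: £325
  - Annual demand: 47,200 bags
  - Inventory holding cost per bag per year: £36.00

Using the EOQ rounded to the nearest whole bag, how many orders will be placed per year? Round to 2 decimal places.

51.14 orders per year

2DS/H = 2·47,200·325/36 = 852,222.22
EOQ = √852,222.22 ≈ 923.16 → Q = 923
Orders per year = D/Q = 47,200 / 923 = 51.138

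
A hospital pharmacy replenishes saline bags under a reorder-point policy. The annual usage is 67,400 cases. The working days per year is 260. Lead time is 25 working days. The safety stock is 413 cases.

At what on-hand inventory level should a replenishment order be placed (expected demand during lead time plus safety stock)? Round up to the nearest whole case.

6,894 cases

Daily demand d = 67,400 / 260 = 259.231 cases/day
Demand during lead time = 259.231 × 25 = 6,480.77
Reorder point = 6,480.77 + 413 = 6,893.77 → round up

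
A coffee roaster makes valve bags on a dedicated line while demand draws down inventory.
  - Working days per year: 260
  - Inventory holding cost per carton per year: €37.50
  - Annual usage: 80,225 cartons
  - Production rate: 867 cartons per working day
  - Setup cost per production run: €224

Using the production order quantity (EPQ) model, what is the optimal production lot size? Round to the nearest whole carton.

d = 80,225/260 = 308.5577 cartons/day;  effective holding cost H(1 − d/p) = 37.5·(1 − 308.5577/867) = 24.15408
Q* = √(2DS / H_eff) = √(2·80,225·224 / 24.15408) ≈ 1,219.83

1,220 cartons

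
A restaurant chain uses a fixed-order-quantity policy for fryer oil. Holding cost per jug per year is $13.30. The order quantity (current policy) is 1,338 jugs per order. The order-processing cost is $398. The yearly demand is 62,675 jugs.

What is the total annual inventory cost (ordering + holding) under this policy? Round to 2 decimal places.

Orders/yr = 62,675/1,338 = 46.842; ordering cost = 46.842 × $398 = $18,643.24
Average inventory = 1,338/2 = 669; holding cost = 669 × $13.3 = $8,897.70
Total = $18,643.24 + $8,897.70 = $27,540.94

$27,540.94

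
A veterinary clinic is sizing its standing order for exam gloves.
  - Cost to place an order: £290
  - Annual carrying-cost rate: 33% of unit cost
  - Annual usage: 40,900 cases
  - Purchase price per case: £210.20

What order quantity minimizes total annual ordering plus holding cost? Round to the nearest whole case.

585 cases

H = i·C = 0.33 × £210.2 = £69.3660 per case-year
EOQ = √(2DS/H) = √(2 × 40,900 × 290 / 69.366)
    = √(341,983.10) ≈ 584.79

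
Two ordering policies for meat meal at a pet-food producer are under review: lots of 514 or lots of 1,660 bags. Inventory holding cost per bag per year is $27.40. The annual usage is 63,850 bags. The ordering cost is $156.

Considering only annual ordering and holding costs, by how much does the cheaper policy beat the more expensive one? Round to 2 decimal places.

$2,321.96

TC(Q) = (D/Q)S + (Q/2)H
TC(514) = (63,850/514)×156 + (514/2)×27.4 = $26,420.40
TC(1,660) = (63,850/1,660)×156 + (1,660/2)×27.4 = $28,742.36
|ΔTC| = |$26,420.40 − $28,742.36| = $2,321.96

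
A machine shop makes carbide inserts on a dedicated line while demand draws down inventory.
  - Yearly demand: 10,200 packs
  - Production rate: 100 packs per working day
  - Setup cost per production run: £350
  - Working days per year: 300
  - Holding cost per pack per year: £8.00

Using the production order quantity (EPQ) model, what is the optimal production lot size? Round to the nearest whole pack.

Daily demand d = 10,200/300 = 34.000; p = 100; 1 − d/p = 0.66000
EPQ = √(2DS / (H(1 − d/p)))
    = √(2 × 10,200 × 350 / (8 × 0.66000)) ≈ 1,162.87

1,163 packs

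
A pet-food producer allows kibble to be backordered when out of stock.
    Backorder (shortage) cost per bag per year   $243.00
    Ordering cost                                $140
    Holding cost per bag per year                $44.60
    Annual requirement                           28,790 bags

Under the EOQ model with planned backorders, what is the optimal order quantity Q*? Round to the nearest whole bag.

463 bags

Basic EOQ = √(2·28,790·140/44.6) = 425.140
Backorder adjustment √((H+b)/b) = √((44.6+243)/243) = 1.0879
Q* = 425.140 × 1.0879 ≈ 462.51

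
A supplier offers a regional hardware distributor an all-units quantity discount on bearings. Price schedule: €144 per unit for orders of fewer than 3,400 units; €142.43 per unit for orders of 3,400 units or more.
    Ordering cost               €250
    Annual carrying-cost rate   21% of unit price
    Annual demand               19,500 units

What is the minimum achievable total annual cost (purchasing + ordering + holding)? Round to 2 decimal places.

H₁ = 21%×€144 = €30.2400;  H₂ = 21%×€142.43 = €29.9103
EOQ₁ = √(2×19,500×250/30.2400) = 567.82  (< 3,400, feasible at tier 1)
EOQ₂ = √(2×19,500×250/29.9103) = 570.94  (< 3,400 → use Q = 3,400 at tier-2 price)
TC(tier 1 (EOQ₁), Q≈567.8) = €2,825,170.91
TC(tier 2, Q≈3,400.0) = €2,829,666.33
Minimum at tier 1 (EOQ₁): €2,825,170.91

€2,825,170.91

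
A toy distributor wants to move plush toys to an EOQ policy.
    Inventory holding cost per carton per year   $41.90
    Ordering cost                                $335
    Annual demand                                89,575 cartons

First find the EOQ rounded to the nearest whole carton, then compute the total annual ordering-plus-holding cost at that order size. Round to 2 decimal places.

2DS/H = 2·89,575·335/41.9 = 1,432,344.87
EOQ = √1,432,344.87 ≈ 1,196.81 → Q = 1,197 cartons
Annual ordering cost = (D/Q)·S = (89,575/1,197) × 335 = $25,069.03
Annual holding cost  = (Q/2)·H = (1,197/2) × 41.9 = $25,077.15
Total = $25,069.03 + $25,077.15 = $50,146.18

$50,146.18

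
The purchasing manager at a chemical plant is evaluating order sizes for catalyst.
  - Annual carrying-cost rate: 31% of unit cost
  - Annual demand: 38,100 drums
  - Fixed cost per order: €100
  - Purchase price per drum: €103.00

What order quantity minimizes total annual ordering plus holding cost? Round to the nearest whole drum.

489 drums

H = i·C = 0.31 × €103 = €31.9300 per drum-year
Q* = √(2·D·S / H) = √(2·38,100·100 / 31.93) = √238,647.0 ≈ 488.52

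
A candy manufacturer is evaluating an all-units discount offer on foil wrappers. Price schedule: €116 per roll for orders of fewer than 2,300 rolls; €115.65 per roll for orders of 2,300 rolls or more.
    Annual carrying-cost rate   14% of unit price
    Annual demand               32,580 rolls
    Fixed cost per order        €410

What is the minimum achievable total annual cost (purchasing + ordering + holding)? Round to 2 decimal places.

€3,792,304.39

H₁ = 14%×€116 = €16.2400;  H₂ = 14%×€115.65 = €16.1910
EOQ₁ = √(2×32,580×410/16.2400) = 1,282.59  (< 2,300, feasible at tier 1)
EOQ₂ = √(2×32,580×410/16.1910) = 1,284.53  (< 2,300 → use Q = 2,300 at tier-2 price)
TC(tier 1 (EOQ₁), Q≈1,282.6) = €3,800,109.34
TC(tier 2, Q≈2,300.0) = €3,792,304.39
Minimum at tier 2: €3,792,304.39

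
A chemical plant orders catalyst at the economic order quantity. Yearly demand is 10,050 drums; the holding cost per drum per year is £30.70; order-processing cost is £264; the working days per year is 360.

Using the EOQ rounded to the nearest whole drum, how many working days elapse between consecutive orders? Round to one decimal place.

14.9 days

EOQ = √(2DS/H) = √(2 × 10,050 × 264 / 30.7)
    = √(172,846.91) ≈ 415.75 → Q = 416 drums
Cycle time = (working days × Q)/D = (360 × 416) / 10,050 = 14.901 days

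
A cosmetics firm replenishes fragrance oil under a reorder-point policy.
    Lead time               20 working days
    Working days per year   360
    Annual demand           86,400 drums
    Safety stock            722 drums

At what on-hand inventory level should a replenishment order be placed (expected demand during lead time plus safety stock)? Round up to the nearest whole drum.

5,522 drums

Daily demand d = 86,400 / 360 = 240.000 drums/day
Demand during lead time = 240.000 × 20 = 4,800.00
Reorder point = 4,800.00 + 722 = 5,522.00 → round up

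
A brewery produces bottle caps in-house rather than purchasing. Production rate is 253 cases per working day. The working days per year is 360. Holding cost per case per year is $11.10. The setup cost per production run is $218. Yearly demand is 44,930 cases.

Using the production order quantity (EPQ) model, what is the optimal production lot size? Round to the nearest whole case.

d = 44,930/360 = 124.8056 cases/day;  effective holding cost H(1 − d/p) = 11.1·(1 − 124.8056/253) = 5.62434
Q* = √(2DS / H_eff) = √(2·44,930·218 / 5.62434) ≈ 1,866.27

1,866 cases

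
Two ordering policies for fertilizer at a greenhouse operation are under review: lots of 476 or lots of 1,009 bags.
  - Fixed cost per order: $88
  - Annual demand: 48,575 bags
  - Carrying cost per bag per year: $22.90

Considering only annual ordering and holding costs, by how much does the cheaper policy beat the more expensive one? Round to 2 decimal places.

$1,359.07

Annual cost at Q: ordering D·S/Q plus holding Q·H/2.
TC(476) = (48,575/476)×88 + (476/2)×22.9 = $14,430.45
TC(1,009) = (48,575/1,009)×88 + (1,009/2)×22.9 = $15,789.52
Cheaper: Q = 476.  Difference = $1,359.07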